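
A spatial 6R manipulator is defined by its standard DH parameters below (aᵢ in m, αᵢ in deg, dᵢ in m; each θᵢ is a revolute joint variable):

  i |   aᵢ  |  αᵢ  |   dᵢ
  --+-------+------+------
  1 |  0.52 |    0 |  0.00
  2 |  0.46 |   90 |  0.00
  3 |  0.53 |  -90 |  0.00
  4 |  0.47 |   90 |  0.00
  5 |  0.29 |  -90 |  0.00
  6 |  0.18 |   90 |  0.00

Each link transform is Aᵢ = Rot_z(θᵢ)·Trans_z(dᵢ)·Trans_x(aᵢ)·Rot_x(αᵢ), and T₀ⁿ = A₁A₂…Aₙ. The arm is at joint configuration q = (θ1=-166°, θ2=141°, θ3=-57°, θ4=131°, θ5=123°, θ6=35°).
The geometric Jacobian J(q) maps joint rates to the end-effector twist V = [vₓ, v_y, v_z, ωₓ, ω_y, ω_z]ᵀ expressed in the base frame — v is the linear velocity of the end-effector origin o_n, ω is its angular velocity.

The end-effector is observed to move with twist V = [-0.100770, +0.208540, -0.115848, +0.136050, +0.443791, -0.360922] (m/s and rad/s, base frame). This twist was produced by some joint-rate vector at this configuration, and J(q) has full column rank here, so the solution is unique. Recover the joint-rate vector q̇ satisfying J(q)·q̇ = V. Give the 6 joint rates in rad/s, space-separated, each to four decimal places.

o_n = [0.3846, -0.4222, -0.0518]
J₁: ẑ×o_n = [0.4222, 0.3846, -0.0000], ω = ẑ
J2: z=[0.0000, 0.0000, 1.0000] o=[-0.5046, -0.1258, 0.0000] → [0.2964, 0.8892, -0.0000, 0.0000, 0.0000, 1.0000]
J3: z=[-0.4226, -0.9063, 0.0000] o=[-0.0877, -0.3202, 0.0000] → [0.0470, -0.0219, 0.4711, -0.4226, -0.9063, 0.0000]
J4: z=[0.7601, -0.3544, 0.5446] o=[0.1740, -0.4422, -0.4445] → [-0.1501, -0.1837, 0.0899, 0.7601, -0.3544, 0.5446]
J5: z=[0.6498, 0.4209, -0.6330] o=[0.1717, -0.0497, -0.1859] → [-0.1793, -0.2219, -0.3316, 0.6498, 0.4209, -0.6330]
J6: z=[-0.4099, -0.5073, -0.7581] o=[0.3573, -0.2678, -0.1403] → [-0.1619, 0.0156, 0.0771, -0.4099, -0.5073, -0.7581]
q̇ = J⁺·V = [-0.9970, 0.7300, 0.3740, -0.4950, 0.5800, -0.7160]

-0.9970 0.7300 0.3740 -0.4950 0.5800 -0.7160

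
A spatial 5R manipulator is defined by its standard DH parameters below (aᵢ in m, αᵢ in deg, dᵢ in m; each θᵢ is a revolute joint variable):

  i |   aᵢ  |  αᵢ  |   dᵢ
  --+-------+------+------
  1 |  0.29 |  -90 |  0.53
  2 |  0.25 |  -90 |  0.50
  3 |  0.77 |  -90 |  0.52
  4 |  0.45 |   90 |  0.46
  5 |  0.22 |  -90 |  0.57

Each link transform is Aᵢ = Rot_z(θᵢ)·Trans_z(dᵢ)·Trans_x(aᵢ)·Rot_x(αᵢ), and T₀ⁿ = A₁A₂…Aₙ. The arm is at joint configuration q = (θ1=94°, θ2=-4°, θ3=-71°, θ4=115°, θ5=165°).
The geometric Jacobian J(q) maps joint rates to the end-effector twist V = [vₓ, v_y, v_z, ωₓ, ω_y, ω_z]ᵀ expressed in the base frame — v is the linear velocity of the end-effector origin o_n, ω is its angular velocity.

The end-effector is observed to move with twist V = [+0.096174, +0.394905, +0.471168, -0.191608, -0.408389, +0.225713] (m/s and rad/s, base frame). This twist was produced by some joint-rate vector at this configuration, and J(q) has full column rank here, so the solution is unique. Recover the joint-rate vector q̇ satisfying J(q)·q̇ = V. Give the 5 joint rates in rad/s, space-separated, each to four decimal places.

-0.6820 -0.7240 -0.5670 -0.6190 0.8660

o_n = [-1.5486, 1.3119, 0.5448]
J₁: ẑ×o_n = [-1.3119, -1.5486, 0.0000], ω = ẑ
J2: z=[-0.9976, -0.0698, 0.0000] o=[-0.0202, 0.2893, 0.5300] → [-0.0010, 0.0147, -1.1267, -0.9976, -0.0698, 0.0000]
J3: z=[-0.0049, 0.0696, -0.9976] o=[-0.5364, 0.5032, 0.5474] → [0.8065, 1.0097, 0.0665, -0.0049, 0.0696, -0.9976]
J4: z=[0.2590, 0.9636, 0.0660] o=[-1.2827, 0.7381, 0.0462] → [0.4426, -0.1467, 0.4049, 0.2590, 0.9636, 0.0660]
J5: z=[-0.8733, 0.2044, 0.4422] o=[-0.9779, 1.1039, 0.4791] → [-0.0785, -0.1950, -0.0649, -0.8733, 0.2044, 0.4422]
q̇ = J⁺·V = [-0.6820, -0.7240, -0.5670, -0.6190, 0.8660]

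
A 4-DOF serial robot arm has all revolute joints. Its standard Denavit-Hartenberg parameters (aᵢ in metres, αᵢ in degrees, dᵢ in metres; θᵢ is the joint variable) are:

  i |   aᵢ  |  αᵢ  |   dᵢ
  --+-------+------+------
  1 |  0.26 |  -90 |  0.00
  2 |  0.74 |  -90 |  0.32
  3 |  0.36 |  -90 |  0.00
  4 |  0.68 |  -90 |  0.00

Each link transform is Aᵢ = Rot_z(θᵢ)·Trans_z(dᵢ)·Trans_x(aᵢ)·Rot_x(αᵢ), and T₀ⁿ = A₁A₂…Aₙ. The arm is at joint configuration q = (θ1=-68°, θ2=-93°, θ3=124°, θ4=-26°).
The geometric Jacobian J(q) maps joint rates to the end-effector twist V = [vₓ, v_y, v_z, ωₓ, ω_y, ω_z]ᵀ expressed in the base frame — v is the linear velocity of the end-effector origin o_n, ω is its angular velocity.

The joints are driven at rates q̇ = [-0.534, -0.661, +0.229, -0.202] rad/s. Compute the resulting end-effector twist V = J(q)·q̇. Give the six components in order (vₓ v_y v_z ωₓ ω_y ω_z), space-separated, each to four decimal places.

o_n = [-0.2448, -0.6893, 0.2123]
J₁: ẑ×o_n = [0.6893, -0.2448, 0.0000], ω = ẑ
J2: z=[0.9272, 0.3746, 0.0000] o=[0.0974, -0.2411, 0.0000] → [0.0795, -0.1968, -0.2874, 0.9272, 0.3746, 0.0000]
J3: z=[0.3741, -0.9259, 0.0523] o=[0.3796, -0.0853, 0.7390] → [0.5193, 0.1644, -0.8040, 0.3741, -0.9259, 0.0523]
J4: z=[0.5347, 0.1692, -0.8279] o=[0.1068, -0.2069, 0.5380] → [-0.4545, 0.4652, -0.1984, 0.5347, 0.1692, -0.8279]
V = J·q̇ = [-0.2099, 0.2045, 0.0459, -0.6352, -0.4938, -0.3548]

-0.2099 0.2045 0.0459 -0.6352 -0.4938 -0.3548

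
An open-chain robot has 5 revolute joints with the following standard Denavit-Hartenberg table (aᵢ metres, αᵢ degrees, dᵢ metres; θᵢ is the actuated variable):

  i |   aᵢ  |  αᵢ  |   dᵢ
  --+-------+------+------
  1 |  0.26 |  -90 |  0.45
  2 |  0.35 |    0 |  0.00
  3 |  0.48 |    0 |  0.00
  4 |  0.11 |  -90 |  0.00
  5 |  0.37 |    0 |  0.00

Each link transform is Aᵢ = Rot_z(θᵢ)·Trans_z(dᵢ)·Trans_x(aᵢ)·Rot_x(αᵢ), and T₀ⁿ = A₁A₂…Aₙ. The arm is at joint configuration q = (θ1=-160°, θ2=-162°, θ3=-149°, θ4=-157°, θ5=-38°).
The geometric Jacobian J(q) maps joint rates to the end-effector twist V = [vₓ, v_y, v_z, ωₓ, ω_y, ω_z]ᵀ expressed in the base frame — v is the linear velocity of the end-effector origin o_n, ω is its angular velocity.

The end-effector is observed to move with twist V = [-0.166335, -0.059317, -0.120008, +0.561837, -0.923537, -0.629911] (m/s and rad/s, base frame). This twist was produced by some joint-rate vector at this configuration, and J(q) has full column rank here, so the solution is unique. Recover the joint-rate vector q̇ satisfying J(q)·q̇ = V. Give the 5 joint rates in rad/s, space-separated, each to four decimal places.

o_n = [-0.0329, -0.2544, 0.5778]
J₁: ẑ×o_n = [0.2544, -0.0329, 0.0000], ω = ẑ
J2: z=[0.3420, -0.9397, 0.0000] o=[-0.2443, -0.0889, 0.4500] → [-0.1201, -0.0437, 0.1421, 0.3420, -0.9397, 0.0000]
J3: z=[0.3420, -0.9397, 0.0000] o=[0.0685, 0.0249, 0.5582] → [-0.0185, -0.0067, -0.1908, 0.3420, -0.9397, 0.0000]
J4: z=[0.3420, -0.9397, 0.0000] o=[-0.2274, -0.0828, 0.1959] → [-0.3589, -0.1306, 0.1241, 0.3420, -0.9397, 0.0000]
J5: z=[-0.8937, -0.3253, 0.3090] o=[-0.1955, -0.0712, 0.3005] → [-0.0336, 0.2981, 0.2166, -0.8937, -0.3253, 0.3090]
q̇ = J⁺·V = [-0.5610, 0.5020, 0.6740, -0.1160, -0.2230]

-0.5610 0.5020 0.6740 -0.1160 -0.2230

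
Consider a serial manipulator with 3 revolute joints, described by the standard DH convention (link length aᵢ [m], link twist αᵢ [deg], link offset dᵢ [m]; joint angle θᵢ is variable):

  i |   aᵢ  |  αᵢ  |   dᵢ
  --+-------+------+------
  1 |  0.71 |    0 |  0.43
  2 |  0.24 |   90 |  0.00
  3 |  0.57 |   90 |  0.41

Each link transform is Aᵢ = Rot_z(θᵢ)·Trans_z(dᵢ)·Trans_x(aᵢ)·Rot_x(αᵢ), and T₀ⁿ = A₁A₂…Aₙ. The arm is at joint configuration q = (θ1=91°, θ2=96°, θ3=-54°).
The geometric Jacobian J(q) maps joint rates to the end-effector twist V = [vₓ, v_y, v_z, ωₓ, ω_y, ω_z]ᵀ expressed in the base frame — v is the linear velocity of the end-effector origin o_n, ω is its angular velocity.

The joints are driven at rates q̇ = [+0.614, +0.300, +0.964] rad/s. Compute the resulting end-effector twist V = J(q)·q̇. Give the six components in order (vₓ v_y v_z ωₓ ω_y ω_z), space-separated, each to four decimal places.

o_n = [-0.6331, 1.0468, -0.0311]
J₁: ẑ×o_n = [-1.0468, -0.6331, 0.0000], ω = ẑ
J2: z=[0.0000, 0.0000, 1.0000] o=[-0.0124, 0.7099, 0.4300] → [-0.3369, -0.6207, 0.0000, 0.0000, 0.0000, 1.0000]
J3: z=[-0.1219, 0.9925, 0.0000] o=[-0.2506, 0.6806, 0.4300] → [-0.4577, -0.0562, 0.3350, -0.1219, 0.9925, 0.0000]
V = J·q̇ = [-1.1850, -0.6291, 0.3230, -0.1175, 0.9568, 0.9140]

-1.1850 -0.6291 0.3230 -0.1175 0.9568 0.9140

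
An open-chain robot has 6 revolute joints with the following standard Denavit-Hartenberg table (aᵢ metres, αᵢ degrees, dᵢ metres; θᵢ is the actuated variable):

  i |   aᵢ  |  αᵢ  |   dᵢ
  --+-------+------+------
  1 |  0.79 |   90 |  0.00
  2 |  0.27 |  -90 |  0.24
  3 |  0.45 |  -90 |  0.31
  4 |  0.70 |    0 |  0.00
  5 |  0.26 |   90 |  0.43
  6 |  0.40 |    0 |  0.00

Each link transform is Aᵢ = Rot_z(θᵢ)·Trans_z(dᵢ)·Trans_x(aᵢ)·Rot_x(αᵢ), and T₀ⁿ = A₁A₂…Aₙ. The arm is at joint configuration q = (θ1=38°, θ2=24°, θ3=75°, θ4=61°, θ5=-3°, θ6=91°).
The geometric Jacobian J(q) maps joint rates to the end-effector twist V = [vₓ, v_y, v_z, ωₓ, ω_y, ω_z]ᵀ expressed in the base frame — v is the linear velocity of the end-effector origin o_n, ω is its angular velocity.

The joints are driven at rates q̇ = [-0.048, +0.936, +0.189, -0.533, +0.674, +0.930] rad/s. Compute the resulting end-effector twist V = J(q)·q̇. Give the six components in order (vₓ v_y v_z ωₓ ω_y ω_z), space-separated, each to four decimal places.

0.2175 0.1095 0.3105 -0.0849 -0.2410 0.6025

o_n = [0.0438, 1.1342, -0.5912]
J₁: ẑ×o_n = [-1.1342, 0.0438, 0.0000], ω = ẑ
J2: z=[0.6157, -0.7880, 0.0000] o=[0.6225, 0.4864, 0.0000] → [0.4658, 0.3640, -0.0571, 0.6157, -0.7880, 0.0000]
J3: z=[-0.3205, -0.2504, 0.9135] o=[0.9647, 0.4491, 0.1098] → [-0.4504, -1.0659, -0.4502, -0.3205, -0.2504, 0.9135]
J4: z=[-0.8547, -0.3393, -0.3929] o=[0.6815, 0.7795, 0.4404] → [0.4894, -0.6311, -0.5196, -0.8547, -0.3393, -0.3929]
J5: z=[-0.8547, -0.3393, -0.3929] o=[0.7392, 1.2405, -0.0832] → [0.1306, -0.1610, -0.1451, -0.8547, -0.3393, -0.3929]
J6: z=[-0.5162, 0.6363, 0.5734] o=[0.3861, 1.2748, -0.4391] → [-0.0162, -0.2747, 0.2903, -0.5162, 0.6363, 0.5734]
V = J·q̇ = [0.2175, 0.1095, 0.3105, -0.0849, -0.2410, 0.6025]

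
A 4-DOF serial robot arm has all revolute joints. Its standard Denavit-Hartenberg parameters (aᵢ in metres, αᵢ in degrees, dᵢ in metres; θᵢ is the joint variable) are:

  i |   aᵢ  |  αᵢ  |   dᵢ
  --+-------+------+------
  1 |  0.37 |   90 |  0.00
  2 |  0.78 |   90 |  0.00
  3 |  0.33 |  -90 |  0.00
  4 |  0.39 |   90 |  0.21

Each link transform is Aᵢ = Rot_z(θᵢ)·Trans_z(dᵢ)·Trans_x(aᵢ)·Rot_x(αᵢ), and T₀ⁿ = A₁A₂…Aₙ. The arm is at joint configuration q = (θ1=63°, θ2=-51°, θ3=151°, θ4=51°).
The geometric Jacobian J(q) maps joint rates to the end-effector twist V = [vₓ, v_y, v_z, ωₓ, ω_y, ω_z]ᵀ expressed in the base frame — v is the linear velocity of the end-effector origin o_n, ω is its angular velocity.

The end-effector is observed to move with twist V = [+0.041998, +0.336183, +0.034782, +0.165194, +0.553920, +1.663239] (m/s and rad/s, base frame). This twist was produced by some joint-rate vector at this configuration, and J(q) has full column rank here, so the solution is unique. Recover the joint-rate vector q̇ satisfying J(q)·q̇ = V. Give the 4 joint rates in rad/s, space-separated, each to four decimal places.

o_n = [0.4098, 0.5943, 0.0548]
J₁: ẑ×o_n = [-0.5943, 0.4098, 0.0000], ω = ẑ
J2: z=[0.8910, -0.4540, 0.0000] o=[0.1680, 0.3297, 0.0000] → [-0.0249, -0.0488, 0.3456, 0.8910, -0.4540, 0.0000]
J3: z=[-0.3528, -0.6924, -0.6293] o=[0.3908, 0.7670, -0.6062] → [-0.5664, 0.2213, 0.0741, -0.3528, -0.6924, -0.6293]
J4: z=[-0.9178, 0.1252, 0.3768] o=[0.4509, 0.5326, -0.3819] → [0.0314, 0.3853, -0.0516, -0.9178, 0.1252, 0.3768]
q̇ = J⁺·V = [0.8510, 0.3890, -0.9530, 0.5640]

0.8510 0.3890 -0.9530 0.5640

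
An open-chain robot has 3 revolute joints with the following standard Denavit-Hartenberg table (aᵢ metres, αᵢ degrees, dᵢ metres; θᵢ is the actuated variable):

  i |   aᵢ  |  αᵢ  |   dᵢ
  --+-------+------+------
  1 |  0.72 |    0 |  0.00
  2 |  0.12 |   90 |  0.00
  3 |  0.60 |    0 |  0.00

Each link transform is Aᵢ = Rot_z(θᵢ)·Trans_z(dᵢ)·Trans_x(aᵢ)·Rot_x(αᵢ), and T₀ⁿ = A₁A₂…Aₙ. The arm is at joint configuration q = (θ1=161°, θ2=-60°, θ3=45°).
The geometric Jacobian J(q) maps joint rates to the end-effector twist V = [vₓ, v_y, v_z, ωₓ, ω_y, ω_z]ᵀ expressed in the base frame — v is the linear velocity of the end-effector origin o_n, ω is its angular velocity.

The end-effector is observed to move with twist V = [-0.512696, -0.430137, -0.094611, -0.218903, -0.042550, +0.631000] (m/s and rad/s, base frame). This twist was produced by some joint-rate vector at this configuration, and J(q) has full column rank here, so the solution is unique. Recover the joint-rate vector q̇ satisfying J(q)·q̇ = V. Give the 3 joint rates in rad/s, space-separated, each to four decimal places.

0.6720 -0.0410 -0.2230

o_n = [-0.7846, 0.7687, 0.4243]
J₁: ẑ×o_n = [-0.7687, -0.7846, 0.0000], ω = ẑ
J2: z=[0.0000, 0.0000, 1.0000] o=[-0.6808, 0.2344, 0.0000] → [-0.5343, -0.1039, 0.0000, 0.0000, 0.0000, 1.0000]
J3: z=[0.9816, 0.1908, 0.0000] o=[-0.7037, 0.3522, 0.0000] → [0.0810, -0.4165, 0.4243, 0.9816, 0.1908, 0.0000]
q̇ = J⁺·V = [0.6720, -0.0410, -0.2230]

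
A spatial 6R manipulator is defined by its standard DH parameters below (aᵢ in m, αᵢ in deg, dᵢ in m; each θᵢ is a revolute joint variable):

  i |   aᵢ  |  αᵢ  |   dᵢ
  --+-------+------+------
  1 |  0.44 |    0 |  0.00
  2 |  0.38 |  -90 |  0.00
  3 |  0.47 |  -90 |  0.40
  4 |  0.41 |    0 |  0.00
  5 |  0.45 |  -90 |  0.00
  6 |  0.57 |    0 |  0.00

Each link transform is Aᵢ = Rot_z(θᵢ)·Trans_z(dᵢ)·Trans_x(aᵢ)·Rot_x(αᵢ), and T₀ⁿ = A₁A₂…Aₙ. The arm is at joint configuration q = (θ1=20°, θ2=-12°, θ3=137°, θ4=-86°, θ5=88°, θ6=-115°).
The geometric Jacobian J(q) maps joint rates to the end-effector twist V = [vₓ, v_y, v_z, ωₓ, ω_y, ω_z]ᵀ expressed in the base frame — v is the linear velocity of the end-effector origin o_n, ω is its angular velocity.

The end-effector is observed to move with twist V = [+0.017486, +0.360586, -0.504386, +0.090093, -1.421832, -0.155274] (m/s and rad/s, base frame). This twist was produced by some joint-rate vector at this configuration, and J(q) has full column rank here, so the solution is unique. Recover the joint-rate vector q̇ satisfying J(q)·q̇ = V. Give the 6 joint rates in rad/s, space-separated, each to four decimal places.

0.5460 -0.8570 -0.6550 -0.7140 0.9020 0.7660

o_n = [-0.1832, 0.8762, -0.1048]
J₁: ẑ×o_n = [-0.8762, -0.1832, 0.0000], ω = ẑ
J2: z=[0.0000, 0.0000, 1.0000] o=[0.4135, 0.1505, 0.0000] → [-0.7257, -0.5966, 0.0000, 0.0000, 0.0000, 1.0000]
J3: z=[-0.1392, 0.9903, 0.0000] o=[0.7898, 0.2034, 0.0000] → [-0.1037, -0.0146, 0.8698, -0.1392, 0.9903, 0.0000]
J4: z=[-0.6754, -0.0949, 0.7314] o=[0.3937, 0.5516, -0.3205] → [-0.2579, -0.2762, -0.2740, -0.6754, -0.0949, 0.7314]
J5: z=[-0.6754, -0.0949, 0.7314] o=[0.3161, 0.9538, -0.3400] → [0.0344, -0.2062, 0.0050, -0.6754, -0.0949, 0.7314]
J6: z=[0.1644, -0.9861, 0.0238] o=[-0.0075, 0.8924, -0.6468] → [-0.5341, -0.0933, -0.1759, 0.1644, -0.9861, 0.0238]
q̇ = J⁺·V = [0.5460, -0.8570, -0.6550, -0.7140, 0.9020, 0.7660]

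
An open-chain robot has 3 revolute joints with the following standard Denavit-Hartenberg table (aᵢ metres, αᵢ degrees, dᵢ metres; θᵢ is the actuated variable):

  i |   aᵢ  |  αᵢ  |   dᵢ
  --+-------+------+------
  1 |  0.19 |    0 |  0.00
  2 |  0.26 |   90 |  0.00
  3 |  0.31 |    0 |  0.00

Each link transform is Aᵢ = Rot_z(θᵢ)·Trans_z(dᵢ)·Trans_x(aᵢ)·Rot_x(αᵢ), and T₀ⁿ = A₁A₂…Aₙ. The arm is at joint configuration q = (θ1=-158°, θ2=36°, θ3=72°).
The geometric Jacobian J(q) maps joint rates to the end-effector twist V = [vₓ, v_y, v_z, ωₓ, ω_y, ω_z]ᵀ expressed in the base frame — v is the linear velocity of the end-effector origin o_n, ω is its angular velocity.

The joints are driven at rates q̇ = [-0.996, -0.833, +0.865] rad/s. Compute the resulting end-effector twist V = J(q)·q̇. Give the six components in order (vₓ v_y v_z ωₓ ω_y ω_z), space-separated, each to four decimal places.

-0.4876 0.7366 0.0829 -0.7336 0.4584 -1.8290

o_n = [-0.3647, -0.3729, 0.2948]
J₁: ẑ×o_n = [0.3729, -0.3647, 0.0000], ω = ẑ
J2: z=[0.0000, 0.0000, 1.0000] o=[-0.1762, -0.0712, 0.0000] → [0.3017, -0.1885, 0.0000, 0.0000, 0.0000, 1.0000]
J3: z=[-0.8480, 0.5299, 0.0000] o=[-0.3139, -0.2917, 0.0000] → [0.1562, 0.2500, 0.0958, -0.8480, 0.5299, 0.0000]
V = J·q̇ = [-0.4876, 0.7366, 0.0829, -0.7336, 0.4584, -1.8290]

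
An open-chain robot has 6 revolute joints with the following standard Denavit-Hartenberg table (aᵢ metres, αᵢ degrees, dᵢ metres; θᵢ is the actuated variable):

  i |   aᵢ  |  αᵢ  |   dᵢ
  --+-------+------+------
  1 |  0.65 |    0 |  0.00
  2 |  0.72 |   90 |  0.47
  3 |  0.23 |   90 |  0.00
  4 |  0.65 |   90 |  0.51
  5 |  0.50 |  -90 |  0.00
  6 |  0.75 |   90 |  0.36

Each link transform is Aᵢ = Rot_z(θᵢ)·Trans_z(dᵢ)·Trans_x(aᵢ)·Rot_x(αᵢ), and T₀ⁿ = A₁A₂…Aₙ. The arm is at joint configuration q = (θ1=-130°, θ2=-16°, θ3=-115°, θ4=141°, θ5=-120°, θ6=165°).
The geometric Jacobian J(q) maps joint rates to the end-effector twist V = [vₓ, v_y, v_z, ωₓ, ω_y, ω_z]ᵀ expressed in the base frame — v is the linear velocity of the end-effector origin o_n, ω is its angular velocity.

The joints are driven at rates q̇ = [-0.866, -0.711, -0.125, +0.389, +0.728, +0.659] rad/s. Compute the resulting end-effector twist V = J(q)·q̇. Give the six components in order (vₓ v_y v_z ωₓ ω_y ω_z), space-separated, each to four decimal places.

o_n = [-1.1690, -0.3713, 1.3503]
J₁: ẑ×o_n = [0.3713, -1.1690, 0.0000], ω = ẑ
J2: z=[0.0000, 0.0000, 1.0000] o=[-0.4178, -0.4979, 0.0000] → [-0.1266, -0.7512, 0.0000, 0.0000, 0.0000, 1.0000]
J3: z=[-0.5592, 0.8290, 0.0000] o=[-1.0147, -0.9005, 0.4700] → [0.7298, 0.4923, -0.1681, -0.5592, 0.8290, 0.0000]
J4: z=[0.7514, 0.5068, 0.4226] o=[-0.9341, -0.8462, 0.2615] → [0.3511, -0.9173, 0.4758, 0.7514, 0.5068, 0.4226]
J5: z=[-0.2141, 0.7930, -0.5704] o=[-0.9567, -0.3680, 0.9349] → [0.3275, 0.2100, 0.1691, -0.2141, 0.7930, -0.5704]
J6: z=[-0.9163, 0.0394, 0.3987] o=[-1.1260, -0.6719, 0.5758] → [-0.0894, 0.6925, -0.2738, -0.9163, 0.0394, 0.3987]
V = J·q̇ = [-0.0066, 1.7373, 0.1488, -0.3975, 0.6968, -1.5651]

-0.0066 1.7373 0.1488 -0.3975 0.6968 -1.5651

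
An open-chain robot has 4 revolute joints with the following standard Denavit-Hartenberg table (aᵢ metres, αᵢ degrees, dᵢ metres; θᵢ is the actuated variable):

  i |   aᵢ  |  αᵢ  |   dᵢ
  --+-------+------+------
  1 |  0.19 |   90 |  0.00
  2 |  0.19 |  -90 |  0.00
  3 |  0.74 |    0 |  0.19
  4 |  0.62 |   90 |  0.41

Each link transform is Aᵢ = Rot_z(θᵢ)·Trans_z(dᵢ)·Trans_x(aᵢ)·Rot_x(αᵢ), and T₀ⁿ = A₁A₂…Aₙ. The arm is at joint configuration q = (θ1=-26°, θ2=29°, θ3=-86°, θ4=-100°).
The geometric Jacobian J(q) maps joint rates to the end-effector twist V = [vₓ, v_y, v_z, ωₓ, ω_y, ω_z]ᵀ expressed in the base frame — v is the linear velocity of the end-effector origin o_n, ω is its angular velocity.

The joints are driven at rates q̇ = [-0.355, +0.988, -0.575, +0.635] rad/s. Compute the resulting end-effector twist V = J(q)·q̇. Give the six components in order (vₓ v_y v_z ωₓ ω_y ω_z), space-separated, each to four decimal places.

-0.8186 0.4945 -0.8191 -0.4593 -0.8753 -0.3025

o_n = [-0.6806, -0.4172, 0.3430]
J₁: ẑ×o_n = [0.4172, -0.6806, 0.0000], ω = ẑ
J2: z=[-0.4384, -0.8988, 0.0000] o=[0.1708, -0.0833, 0.0000] → [-0.3083, 0.1504, -0.6189, -0.4384, -0.8988, 0.0000]
J3: z=[-0.4357, 0.2125, 0.8746] o=[0.3201, -0.1561, 0.0921] → [0.2817, -0.7660, 0.3265, -0.4357, 0.2125, 0.8746]
J4: z=[-0.4357, 0.2125, 0.8746] o=[-0.0457, -0.7990, 0.2833] → [-0.3212, -0.5294, -0.0314, -0.4357, 0.2125, 0.8746]
V = J·q̇ = [-0.8186, 0.4945, -0.8191, -0.4593, -0.8753, -0.3025]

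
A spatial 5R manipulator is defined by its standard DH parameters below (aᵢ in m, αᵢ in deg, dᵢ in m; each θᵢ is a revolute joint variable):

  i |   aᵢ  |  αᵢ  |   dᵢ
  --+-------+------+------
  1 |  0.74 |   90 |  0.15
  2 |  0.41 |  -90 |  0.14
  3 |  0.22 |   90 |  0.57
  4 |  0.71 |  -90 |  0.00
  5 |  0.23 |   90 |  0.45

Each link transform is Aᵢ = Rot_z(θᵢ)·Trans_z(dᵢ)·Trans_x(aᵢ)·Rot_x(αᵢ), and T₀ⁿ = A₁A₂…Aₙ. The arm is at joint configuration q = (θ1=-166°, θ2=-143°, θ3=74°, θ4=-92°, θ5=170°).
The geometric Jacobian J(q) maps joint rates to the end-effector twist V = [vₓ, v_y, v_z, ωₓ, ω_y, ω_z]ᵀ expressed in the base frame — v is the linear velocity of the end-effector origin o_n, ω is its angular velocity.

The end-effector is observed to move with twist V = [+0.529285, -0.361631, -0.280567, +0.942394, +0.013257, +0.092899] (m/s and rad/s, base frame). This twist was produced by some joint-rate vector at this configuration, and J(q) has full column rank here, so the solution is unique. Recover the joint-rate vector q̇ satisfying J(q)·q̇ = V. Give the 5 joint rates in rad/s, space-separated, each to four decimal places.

0.2630 -0.6220 -0.4220 0.9150 -0.1610

o_n = [-0.2115, -0.5666, -0.2387]
J₁: ẑ×o_n = [0.5666, -0.2115, 0.0000], ω = ẑ
J2: z=[-0.2419, 0.9703, 0.0000] o=[-0.7180, -0.1790, 0.1500] → [-0.3772, -0.0940, -0.3977, -0.2419, 0.9703, 0.0000]
J3: z=[-0.5839, -0.1456, -0.7986] o=[-0.4342, 0.0360, -0.0967] → [-0.4606, -0.2607, 0.3843, -0.5839, -0.1456, -0.7986]
J4: z=[0.6782, 0.4532, -0.5785] o=[-0.6689, -0.2404, -0.5885] → [-0.0302, -0.5018, -0.4285, 0.6782, 0.4532, -0.5785]
J5: z=[0.4663, -0.8738, -0.1379] o=[-0.2656, -0.1153, -0.0177] → [0.1309, 0.0956, -0.1631, 0.4663, -0.8738, -0.1379]
q̇ = J⁺·V = [0.2630, -0.6220, -0.4220, 0.9150, -0.1610]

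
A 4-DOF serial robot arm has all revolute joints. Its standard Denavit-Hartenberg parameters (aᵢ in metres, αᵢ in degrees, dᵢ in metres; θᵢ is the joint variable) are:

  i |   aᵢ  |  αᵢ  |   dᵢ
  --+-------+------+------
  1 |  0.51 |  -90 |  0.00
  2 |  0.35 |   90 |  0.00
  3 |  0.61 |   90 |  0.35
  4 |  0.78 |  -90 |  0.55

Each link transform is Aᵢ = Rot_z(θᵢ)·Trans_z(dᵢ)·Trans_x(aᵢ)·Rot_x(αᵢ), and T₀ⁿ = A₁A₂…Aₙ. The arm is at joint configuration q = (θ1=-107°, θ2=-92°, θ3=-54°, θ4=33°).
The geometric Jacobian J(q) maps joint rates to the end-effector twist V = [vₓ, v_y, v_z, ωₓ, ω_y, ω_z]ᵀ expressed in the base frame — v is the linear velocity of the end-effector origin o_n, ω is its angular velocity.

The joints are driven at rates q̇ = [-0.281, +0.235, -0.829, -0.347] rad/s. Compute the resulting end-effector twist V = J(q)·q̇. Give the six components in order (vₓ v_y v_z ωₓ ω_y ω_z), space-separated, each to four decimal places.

-0.2821 0.0545 -0.8334 0.1804 -0.9113 0.0285

o_n = [-1.2033, 0.6680, 0.6207]
J₁: ẑ×o_n = [-0.6680, -1.2033, 0.0000], ω = ẑ
J2: z=[0.9563, -0.2924, 0.0000] o=[-0.1491, -0.4877, 0.0000] → [-0.1815, -0.5935, 0.7970, 0.9563, -0.2924, 0.0000]
J3: z=[0.2922, 0.9557, -0.0349] o=[-0.1455, -0.4760, 0.3498] → [0.2988, -0.0422, 1.3452, 0.2922, 0.9557, -0.0349]
J4: z=[-0.5704, 0.1449, -0.8085] o=[-0.5115, 0.0147, 0.6959] → [0.5173, 0.5164, -0.2724, -0.5704, 0.1449, -0.8085]
V = J·q̇ = [-0.2821, 0.0545, -0.8334, 0.1804, -0.9113, 0.0285]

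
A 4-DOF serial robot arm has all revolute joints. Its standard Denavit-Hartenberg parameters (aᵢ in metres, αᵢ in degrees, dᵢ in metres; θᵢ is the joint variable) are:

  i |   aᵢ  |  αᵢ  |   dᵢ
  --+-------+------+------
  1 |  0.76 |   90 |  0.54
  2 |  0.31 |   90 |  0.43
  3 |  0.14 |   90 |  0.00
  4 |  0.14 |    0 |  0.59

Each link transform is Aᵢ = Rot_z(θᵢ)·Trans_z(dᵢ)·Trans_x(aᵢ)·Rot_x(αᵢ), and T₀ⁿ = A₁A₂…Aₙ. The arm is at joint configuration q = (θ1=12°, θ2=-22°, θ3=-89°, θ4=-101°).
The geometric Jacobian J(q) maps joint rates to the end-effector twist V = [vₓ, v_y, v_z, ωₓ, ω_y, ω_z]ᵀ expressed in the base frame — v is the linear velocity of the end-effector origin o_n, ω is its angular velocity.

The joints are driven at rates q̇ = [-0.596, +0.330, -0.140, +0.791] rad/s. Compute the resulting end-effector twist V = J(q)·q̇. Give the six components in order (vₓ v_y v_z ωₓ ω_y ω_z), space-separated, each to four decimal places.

o_n = [0.6054, -0.1846, 0.7715]
J₁: ẑ×o_n = [0.1846, 0.6054, -0.0000], ω = ẑ
J2: z=[0.2079, -0.9781, 0.0000] o=[0.7434, 0.1580, 0.5400] → [-0.2265, -0.0481, -0.2062, 0.2079, -0.9781, 0.0000]
J3: z=[-0.3664, -0.0779, -0.9272] o=[1.1139, -0.2028, 0.4239] → [-0.0102, 0.5989, -0.0463, -0.3664, -0.0779, -0.9272]
J4: z=[-0.9104, -0.1757, 0.3745] o=[1.0871, -0.0654, 0.4230] → [-0.0166, 0.1369, 0.0239, -0.9104, -0.1757, 0.3745]
V = J·q̇ = [-0.1965, -0.3522, -0.0427, -0.6002, -0.4508, -0.1699]

-0.1965 -0.3522 -0.0427 -0.6002 -0.4508 -0.1699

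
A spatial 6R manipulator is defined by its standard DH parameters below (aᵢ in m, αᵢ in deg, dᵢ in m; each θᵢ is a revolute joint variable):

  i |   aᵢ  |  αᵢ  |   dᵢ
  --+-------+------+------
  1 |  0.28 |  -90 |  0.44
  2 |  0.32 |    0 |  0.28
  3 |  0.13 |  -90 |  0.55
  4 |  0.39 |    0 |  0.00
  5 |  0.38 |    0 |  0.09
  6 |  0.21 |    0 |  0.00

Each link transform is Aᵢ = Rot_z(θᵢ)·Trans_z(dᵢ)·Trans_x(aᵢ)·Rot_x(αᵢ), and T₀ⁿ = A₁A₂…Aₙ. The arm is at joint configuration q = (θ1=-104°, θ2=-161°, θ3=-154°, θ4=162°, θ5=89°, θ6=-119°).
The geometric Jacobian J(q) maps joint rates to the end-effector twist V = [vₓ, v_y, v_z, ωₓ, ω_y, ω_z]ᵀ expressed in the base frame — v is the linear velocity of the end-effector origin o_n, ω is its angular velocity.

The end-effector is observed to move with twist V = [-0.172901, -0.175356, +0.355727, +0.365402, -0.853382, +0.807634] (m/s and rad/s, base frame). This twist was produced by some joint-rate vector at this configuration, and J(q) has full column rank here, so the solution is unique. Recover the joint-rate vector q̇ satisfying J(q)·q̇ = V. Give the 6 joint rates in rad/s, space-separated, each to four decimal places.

0.0680 0.5630 -0.0020 0.2020 -0.3890 -0.8590

o_n = [0.9929, 0.2094, 0.8377]
J₁: ẑ×o_n = [-0.2094, 0.9929, 0.0000], ω = ẑ
J2: z=[0.9703, -0.2419, 0.0000] o=[-0.0677, -0.2717, 0.4400] → [-0.0962, -0.3859, 0.7234, 0.9703, -0.2419, 0.0000]
J3: z=[0.9703, -0.2419, 0.0000] o=[0.2771, -0.0458, 0.5442] → [-0.0710, -0.2848, 0.4208, 0.9703, -0.2419, 0.0000]
J4: z=[0.1711, 0.6861, -0.7071] o=[0.7886, -0.2681, 0.4523] → [0.6021, -0.2104, -0.0585, 0.1711, 0.6861, -0.7071]
J5: z=[0.1711, 0.6861, -0.7071] o=[0.7351, 0.0155, 0.7145] → [0.2216, -0.2034, -0.1437, 0.1711, 0.6861, -0.7071]
J6: z=[0.1711, 0.6861, -0.7071] o=[1.1203, 0.0753, 0.7384] → [0.1630, 0.0731, 0.1104, 0.1711, 0.6861, -0.7071]
q̇ = J⁺·V = [0.0680, 0.5630, -0.0020, 0.2020, -0.3890, -0.8590]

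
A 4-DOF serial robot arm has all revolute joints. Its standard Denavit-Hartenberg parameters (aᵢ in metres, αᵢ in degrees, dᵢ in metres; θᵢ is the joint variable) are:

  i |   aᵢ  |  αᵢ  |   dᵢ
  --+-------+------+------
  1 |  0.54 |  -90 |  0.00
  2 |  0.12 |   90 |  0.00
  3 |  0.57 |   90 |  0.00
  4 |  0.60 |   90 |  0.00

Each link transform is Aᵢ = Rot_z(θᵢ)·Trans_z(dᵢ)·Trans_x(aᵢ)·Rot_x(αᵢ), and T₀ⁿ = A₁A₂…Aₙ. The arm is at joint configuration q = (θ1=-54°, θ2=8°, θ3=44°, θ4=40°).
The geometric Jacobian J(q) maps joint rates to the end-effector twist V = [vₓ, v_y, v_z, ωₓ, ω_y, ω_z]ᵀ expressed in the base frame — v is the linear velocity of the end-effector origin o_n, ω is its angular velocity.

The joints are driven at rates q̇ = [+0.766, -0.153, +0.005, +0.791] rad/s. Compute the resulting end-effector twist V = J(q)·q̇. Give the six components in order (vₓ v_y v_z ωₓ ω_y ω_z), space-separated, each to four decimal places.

0.2819 1.1421 0.5297 -0.2639 -0.8652 0.6945

o_n = [1.4285, -0.7494, 0.2621]
J₁: ẑ×o_n = [0.7494, 1.4285, -0.0000], ω = ẑ
J2: z=[0.8090, 0.5878, 0.0000] o=[0.3174, -0.4369, 0.0000] → [0.1541, -0.2121, -0.9060, 0.8090, 0.5878, 0.0000]
J3: z=[0.0818, -0.1126, 0.9903] o=[0.3873, -0.5330, -0.0167] → [0.1829, 1.0084, 0.0995, 0.0818, -0.1126, 0.9903]
J4: z=[-0.1776, -0.9793, -0.0967] o=[0.9462, -0.6288, -0.0738] → [-0.3406, 0.0130, 0.4938, -0.1776, -0.9793, -0.0967]
V = J·q̇ = [0.2819, 1.1421, 0.5297, -0.2639, -0.8652, 0.6945]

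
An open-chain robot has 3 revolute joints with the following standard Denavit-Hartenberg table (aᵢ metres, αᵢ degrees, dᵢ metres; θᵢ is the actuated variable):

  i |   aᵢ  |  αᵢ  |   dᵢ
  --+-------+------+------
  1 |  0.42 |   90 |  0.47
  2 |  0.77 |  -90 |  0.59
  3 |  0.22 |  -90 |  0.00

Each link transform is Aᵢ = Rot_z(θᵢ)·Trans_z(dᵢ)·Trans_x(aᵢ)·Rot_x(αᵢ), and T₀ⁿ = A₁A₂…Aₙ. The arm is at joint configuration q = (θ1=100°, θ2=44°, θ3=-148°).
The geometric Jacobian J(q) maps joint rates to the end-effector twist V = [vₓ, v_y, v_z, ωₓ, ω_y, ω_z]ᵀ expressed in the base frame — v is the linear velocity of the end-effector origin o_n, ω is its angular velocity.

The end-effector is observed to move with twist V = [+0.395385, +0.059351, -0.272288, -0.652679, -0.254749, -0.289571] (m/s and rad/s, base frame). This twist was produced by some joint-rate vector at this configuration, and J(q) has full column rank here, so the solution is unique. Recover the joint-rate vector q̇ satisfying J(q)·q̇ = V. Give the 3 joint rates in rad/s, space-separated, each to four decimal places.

o_n = [0.5500, 0.9496, 0.8753]
J₁: ẑ×o_n = [-0.9496, 0.5500, 0.0000], ω = ẑ
J2: z=[0.9848, 0.1736, 0.0000] o=[-0.0729, 0.4136, 0.4700] → [0.0704, -0.3991, 0.4197, 0.9848, 0.1736, 0.0000]
J3: z=[0.1206, -0.6841, 0.7193] o=[0.4119, 1.0615, 1.0049] → [0.1692, 0.1150, 0.0810, 0.1206, -0.6841, 0.7193]
q̇ = J⁺·V = [-0.4320, -0.6870, 0.1980]

-0.4320 -0.6870 0.1980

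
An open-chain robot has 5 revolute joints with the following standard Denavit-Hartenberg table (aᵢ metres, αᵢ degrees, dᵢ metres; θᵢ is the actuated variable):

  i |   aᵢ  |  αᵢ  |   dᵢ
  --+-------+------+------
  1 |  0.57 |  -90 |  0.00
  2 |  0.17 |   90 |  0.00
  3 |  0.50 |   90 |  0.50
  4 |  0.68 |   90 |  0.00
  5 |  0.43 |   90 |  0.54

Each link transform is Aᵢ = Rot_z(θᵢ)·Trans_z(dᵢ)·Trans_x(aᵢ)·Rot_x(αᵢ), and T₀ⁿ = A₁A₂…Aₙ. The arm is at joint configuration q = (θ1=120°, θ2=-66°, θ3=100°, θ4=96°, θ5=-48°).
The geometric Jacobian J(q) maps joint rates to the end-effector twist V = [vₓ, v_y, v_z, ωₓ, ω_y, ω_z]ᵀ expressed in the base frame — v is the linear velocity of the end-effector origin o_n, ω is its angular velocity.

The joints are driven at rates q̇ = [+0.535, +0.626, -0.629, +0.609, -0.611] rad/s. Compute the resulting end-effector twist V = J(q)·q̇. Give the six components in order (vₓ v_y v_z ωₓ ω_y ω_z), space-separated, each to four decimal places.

0.7769 0.3055 1.4106 -0.5754 0.7299 0.8975

o_n = [-0.2789, -1.2493, 0.3371]
J₁: ẑ×o_n = [1.2493, -0.2789, 0.0000], ω = ẑ
J2: z=[-0.8660, -0.5000, 0.0000] o=[-0.2850, 0.4936, 0.0000] → [-0.1686, 0.2920, 1.5125, -0.8660, -0.5000, 0.0000]
J3: z=[0.4568, -0.7912, 0.4067] o=[-0.3196, 0.5535, 0.1553] → [0.5894, -0.0665, -0.7913, 0.4568, -0.7912, 0.4067]
J4: z=[-0.3507, 0.2601, 0.8997] o=[-0.5000, -0.1188, 0.2794] → [1.0321, 0.2192, 0.3389, -0.3507, 0.2601, 0.8997]
J5: z=[-0.7653, -0.6332, -0.1153] o=[-0.1329, -0.6145, 0.5657] → [0.0716, -0.1581, 0.3934, -0.7653, -0.6332, -0.1153]
V = J·q̇ = [0.7769, 0.3055, 1.4106, -0.5754, 0.7299, 0.8975]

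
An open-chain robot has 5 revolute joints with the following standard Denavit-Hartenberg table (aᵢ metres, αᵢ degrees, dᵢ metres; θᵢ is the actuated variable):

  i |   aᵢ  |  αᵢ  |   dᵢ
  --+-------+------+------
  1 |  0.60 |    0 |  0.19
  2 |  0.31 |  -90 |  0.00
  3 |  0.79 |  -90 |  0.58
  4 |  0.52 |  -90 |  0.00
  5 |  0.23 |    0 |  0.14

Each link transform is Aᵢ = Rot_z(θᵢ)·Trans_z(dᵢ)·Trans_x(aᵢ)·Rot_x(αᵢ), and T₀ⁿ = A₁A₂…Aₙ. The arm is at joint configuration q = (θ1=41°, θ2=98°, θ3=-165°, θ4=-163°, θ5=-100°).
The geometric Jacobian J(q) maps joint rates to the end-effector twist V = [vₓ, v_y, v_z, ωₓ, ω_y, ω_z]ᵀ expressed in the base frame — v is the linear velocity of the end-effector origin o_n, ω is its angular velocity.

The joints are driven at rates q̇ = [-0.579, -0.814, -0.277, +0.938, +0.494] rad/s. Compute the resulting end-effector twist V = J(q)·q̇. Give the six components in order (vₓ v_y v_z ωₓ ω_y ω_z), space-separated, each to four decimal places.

-0.7688 0.0586 -0.0253 -0.2061 -0.0797 -0.4496

o_n = [-0.1147, -0.2449, 0.5050]
J₁: ẑ×o_n = [0.2449, -0.1147, 0.0000], ω = ẑ
J2: z=[0.0000, 0.0000, 1.0000] o=[0.4528, 0.3936, 0.1900] → [0.6385, -0.5676, 0.0000, 0.0000, 0.0000, 1.0000]
J3: z=[-0.6561, -0.7547, 0.0000] o=[0.2189, 0.5970, 0.1900] → [-0.2378, 0.2067, 0.3006, -0.6561, -0.7547, 0.0000]
J4: z=[-0.1953, 0.1698, 0.9659] o=[0.4143, -0.3413, 0.3945] → [-0.0744, -0.4894, 0.0710, -0.1953, 0.1698, 0.9659]
J5: z=[-0.4143, -0.9070, 0.0757] o=[-0.0480, -0.1410, 0.2658] → [-0.2092, 0.0941, -0.0175, -0.4143, -0.9070, 0.0757]
V = J·q̇ = [-0.7688, 0.0586, -0.0253, -0.2061, -0.0797, -0.4496]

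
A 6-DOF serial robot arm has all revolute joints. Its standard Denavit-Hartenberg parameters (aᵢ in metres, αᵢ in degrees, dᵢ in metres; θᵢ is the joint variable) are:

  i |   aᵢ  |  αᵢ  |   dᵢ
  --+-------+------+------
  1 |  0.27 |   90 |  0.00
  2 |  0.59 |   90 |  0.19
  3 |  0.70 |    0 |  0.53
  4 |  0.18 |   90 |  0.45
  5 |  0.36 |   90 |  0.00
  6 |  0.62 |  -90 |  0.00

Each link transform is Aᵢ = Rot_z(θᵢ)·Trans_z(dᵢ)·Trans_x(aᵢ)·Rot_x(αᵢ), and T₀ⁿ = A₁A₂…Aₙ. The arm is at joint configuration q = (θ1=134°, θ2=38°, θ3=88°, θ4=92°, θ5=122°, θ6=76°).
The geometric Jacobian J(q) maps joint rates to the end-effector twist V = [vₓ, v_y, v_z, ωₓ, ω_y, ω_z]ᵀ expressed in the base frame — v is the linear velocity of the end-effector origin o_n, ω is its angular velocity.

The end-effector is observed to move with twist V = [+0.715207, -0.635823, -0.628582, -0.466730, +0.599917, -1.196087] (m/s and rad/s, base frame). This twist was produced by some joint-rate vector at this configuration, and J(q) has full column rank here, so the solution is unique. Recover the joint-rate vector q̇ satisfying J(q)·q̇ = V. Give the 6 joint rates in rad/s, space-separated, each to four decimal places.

o_n = [-0.1047, 2.2551, -0.6792]
J₁: ẑ×o_n = [-2.2551, -0.1047, 0.0000], ω = ẑ
J2: z=[0.7193, 0.6947, 0.0000] o=[-0.1876, 0.1942, 0.0000] → [-0.4718, 0.4886, 1.4249, 0.7193, 0.6947, 0.0000]
J3: z=[-0.4277, 0.4429, -0.7880] o=[-0.3738, 0.6606, 0.3632] → [0.7947, -0.6579, -0.8011, -0.4277, 0.4429, -0.7880]
J4: z=[-0.4277, 0.4429, -0.7880] o=[-0.1107, 1.3952, -0.0394] → [0.3942, -0.2783, -0.3704, -0.4277, 0.4429, -0.7880]
J5: z=[0.7193, 0.6947, 0.0000] o=[-0.2046, 1.4924, -0.5048] → [-0.1212, 0.1255, 0.4792, 0.7193, 0.6947, 0.0000]
J6: z=[0.2376, -0.2460, -0.9397] o=[-0.4396, 1.7358, -0.6279] → [0.5006, -0.3025, 0.2058, 0.2376, -0.2460, -0.9397]
q̇ = J⁺·V = [0.0550, 0.0360, 0.5730, 0.7690, 0.0450, 0.2060]

0.0550 0.0360 0.5730 0.7690 0.0450 0.2060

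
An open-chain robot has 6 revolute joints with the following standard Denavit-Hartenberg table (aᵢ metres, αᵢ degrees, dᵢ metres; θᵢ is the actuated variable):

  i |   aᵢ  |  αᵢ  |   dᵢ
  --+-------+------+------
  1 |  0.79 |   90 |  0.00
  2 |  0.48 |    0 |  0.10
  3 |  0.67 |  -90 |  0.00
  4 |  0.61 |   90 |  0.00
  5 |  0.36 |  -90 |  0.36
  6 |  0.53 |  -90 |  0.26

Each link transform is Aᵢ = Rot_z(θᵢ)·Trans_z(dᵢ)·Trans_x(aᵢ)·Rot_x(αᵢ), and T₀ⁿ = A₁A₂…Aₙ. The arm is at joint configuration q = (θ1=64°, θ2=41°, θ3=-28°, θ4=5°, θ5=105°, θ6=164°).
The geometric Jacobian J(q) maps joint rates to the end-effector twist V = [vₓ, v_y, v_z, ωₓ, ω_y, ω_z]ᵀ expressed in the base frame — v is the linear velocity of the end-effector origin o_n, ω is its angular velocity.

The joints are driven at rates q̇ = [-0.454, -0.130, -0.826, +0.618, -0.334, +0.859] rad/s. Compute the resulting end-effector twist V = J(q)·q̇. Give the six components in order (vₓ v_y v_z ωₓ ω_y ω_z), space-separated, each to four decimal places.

o_n = [1.2396, 1.9063, 0.3527]
J₁: ẑ×o_n = [-1.9063, 1.2396, 0.0000], ω = ẑ
J2: z=[0.8988, -0.4384, 0.0000] o=[0.3463, 0.7100, 0.0000] → [-0.1546, -0.3170, 1.4668, 0.8988, -0.4384, 0.0000]
J3: z=[0.8988, -0.4384, 0.0000] o=[0.5950, 0.9918, 0.3149] → [-0.0166, -0.0339, 1.1045, 0.8988, -0.4384, 0.0000]
J4: z=[-0.0986, -0.2022, 0.9744] o=[0.8812, 1.5786, 0.4656] → [-0.2965, 0.3381, 0.0401, -0.0986, -0.2022, 0.9744]
J5: z=[0.9326, -0.3604, 0.0196] o=[1.0930, 2.1341, 0.6023] → [0.0944, 0.2357, -0.1596, 0.9326, -0.3604, 0.0196]
J6: z=[-0.3098, -0.8273, -0.4686] o=[1.3621, 1.8492, 0.9273] → [0.5022, -0.1206, -0.1190, -0.3098, -0.8273, -0.4686]
V = J·q̇ = [1.1158, -0.4670, -1.1271, -1.4978, -0.2961, -0.2610]

1.1158 -0.4670 -1.1271 -1.4978 -0.2961 -0.2610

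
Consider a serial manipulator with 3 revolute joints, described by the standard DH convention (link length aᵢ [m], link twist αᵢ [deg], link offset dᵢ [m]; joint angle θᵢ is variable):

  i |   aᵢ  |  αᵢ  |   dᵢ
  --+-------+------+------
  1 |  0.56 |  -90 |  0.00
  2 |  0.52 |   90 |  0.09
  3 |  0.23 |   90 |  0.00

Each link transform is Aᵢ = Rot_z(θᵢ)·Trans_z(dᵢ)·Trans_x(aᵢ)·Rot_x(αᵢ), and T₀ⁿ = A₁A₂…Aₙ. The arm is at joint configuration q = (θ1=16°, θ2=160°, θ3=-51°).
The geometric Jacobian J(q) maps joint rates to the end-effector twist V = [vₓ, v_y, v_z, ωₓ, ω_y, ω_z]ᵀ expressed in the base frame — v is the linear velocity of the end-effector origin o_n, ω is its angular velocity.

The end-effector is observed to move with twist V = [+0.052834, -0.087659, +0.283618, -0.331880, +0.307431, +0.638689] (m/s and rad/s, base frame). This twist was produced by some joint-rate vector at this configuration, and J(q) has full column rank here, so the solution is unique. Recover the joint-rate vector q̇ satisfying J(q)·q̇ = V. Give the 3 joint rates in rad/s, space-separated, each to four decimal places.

-0.0050 0.3870 -0.6850

o_n = [-0.0377, -0.1031, -0.2274]
J₁: ẑ×o_n = [0.1031, -0.0377, 0.0000], ω = ẑ
J2: z=[-0.2756, 0.9613, 0.0000] o=[0.5383, 0.1544, 0.0000] → [-0.2185, -0.0627, 0.6247, -0.2756, 0.9613, 0.0000]
J3: z=[0.3288, 0.0943, -0.9397] o=[0.0438, 0.1062, -0.1779] → [-0.2014, 0.0928, -0.0611, 0.3288, 0.0943, -0.9397]
q̇ = J⁺·V = [-0.0050, 0.3870, -0.6850]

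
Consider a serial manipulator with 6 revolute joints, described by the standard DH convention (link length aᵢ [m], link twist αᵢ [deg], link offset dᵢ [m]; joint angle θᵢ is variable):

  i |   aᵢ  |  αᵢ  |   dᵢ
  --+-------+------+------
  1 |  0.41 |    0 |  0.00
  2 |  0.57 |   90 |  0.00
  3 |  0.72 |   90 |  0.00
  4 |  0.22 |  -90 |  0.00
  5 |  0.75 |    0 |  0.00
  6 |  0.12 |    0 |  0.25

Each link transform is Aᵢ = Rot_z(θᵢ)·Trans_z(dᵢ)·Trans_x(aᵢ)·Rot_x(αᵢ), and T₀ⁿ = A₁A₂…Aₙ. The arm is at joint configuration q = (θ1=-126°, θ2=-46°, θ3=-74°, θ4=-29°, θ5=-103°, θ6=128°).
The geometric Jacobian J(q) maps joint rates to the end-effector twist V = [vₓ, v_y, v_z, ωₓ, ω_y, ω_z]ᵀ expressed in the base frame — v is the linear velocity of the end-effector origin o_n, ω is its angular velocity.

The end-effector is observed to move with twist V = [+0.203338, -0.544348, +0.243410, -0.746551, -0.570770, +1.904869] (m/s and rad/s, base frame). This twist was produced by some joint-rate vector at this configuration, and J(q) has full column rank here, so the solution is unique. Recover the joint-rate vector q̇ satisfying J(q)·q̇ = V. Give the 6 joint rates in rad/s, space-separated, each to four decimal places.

0.9040 0.5220 -0.0380 -0.9190 -0.5880 0.1040

o_n = [-0.4455, -0.2180, -1.1306]
J₁: ẑ×o_n = [0.2180, -0.4455, 0.0000], ω = ẑ
J2: z=[0.0000, 0.0000, 1.0000] o=[-0.2410, -0.3317, 0.0000] → [-0.1137, -0.2045, 0.0000, 0.0000, 0.0000, 1.0000]
J3: z=[-0.1392, 0.9903, 0.0000] o=[-0.8054, -0.4110, 0.0000] → [-1.1196, -0.1574, -0.3833, -0.1392, 0.9903, 0.0000]
J4: z=[0.9519, 0.1338, -0.2756] o=[-1.0020, -0.4386, -0.6921] → [0.0022, 0.2640, 0.1356, 0.9519, 0.1338, -0.2756]
J5: z=[-0.2541, 0.8475, -0.4660] o=[-1.0396, -0.5516, -0.8771] → [-0.0594, -0.3413, -0.5883, -0.2541, 0.8475, -0.4660]
J6: z=[-0.2541, 0.8475, -0.4660] o=[-0.3151, -0.3672, -0.9367] → [-0.0948, 0.0115, 0.0726, -0.2541, 0.8475, -0.4660]
q̇ = J⁺·V = [0.9040, 0.5220, -0.0380, -0.9190, -0.5880, 0.1040]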